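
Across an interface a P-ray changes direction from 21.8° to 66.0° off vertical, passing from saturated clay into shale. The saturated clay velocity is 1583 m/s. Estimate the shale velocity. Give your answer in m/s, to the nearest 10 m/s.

sin 21.8° = 0.3714; sin 66.0° = 0.9135.
V₂ = V₁·(sin θ₂/sin θ₁) = 1583·(0.9135/0.3714) = 3894.10 m/s.

3890 m/s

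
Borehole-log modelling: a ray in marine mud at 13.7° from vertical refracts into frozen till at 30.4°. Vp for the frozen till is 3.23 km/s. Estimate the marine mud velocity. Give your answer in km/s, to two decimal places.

sin 13.7° = 0.2368; sin 30.4° = 0.5060.
V₁ = V₂·(sin θ₁/sin θ₂) = 3.23·(0.2368/0.5060) = 1.51 km/s.

1.51 km/s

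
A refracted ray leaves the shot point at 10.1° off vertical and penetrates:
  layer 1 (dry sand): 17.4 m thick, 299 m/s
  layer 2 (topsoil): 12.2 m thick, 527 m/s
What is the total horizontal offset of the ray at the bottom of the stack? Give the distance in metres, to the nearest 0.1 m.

7.1 m

Apply Snell's law at each interface; in layer i the horizontal offset is hᵢ·tan θᵢ.
Layer 1: θ = 10.10°; offset = 17.4·tan 10.10° = 3.099 m.
Layer 2: sin θ = 527·sin 10.1°/299 = 0.3091, θ = 18.00°; offset = 12.2·tan 18.00° = 3.965 m.
Σ offsets = 7.064 m.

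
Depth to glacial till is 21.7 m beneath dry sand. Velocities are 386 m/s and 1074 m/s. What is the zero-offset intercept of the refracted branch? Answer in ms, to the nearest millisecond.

tᵢ = 2h·√(V₂²−V₁²)/(V₁V₂).
√(V₂²−V₁²) = √(1074²−386²) = 1002.2 m/s.
tᵢ = 2·21.7·1002.2/(386·1074) = 0.10492 s.

105 ms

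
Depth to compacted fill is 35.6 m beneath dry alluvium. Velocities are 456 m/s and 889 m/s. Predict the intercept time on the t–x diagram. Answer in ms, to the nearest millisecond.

134 ms

θ_c = arcsin(V₁/V₂) = arcsin(456/889) = 30.86°; cos θ_c = 0.8584.
tᵢ = 2h·cos θ_c / V₁ = 2·35.6·0.8584 / 456 = 0.13404 s.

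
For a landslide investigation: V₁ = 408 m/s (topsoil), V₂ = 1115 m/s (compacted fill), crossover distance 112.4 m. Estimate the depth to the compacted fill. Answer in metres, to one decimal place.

38.3 m

x_cross = 2h·√((V₂+V₁)/(V₂−V₁)) → h = x_cross / (2·√((V₂+V₁)/(V₂−V₁))).
√((V₂+V₁)/(V₂−V₁)) = √((1115+408)/(1115−408)) = 1.4677.
h = 112.4 / (2·1.4677) = 38.29 m.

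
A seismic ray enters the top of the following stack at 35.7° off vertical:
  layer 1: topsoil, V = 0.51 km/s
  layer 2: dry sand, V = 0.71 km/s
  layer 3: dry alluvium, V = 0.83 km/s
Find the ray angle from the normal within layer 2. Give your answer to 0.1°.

54.3°

Ray parameter p = sin 35.7° / 0.51 = 1.1442e+00 s/km.
sin θ_2 = p·V_2 = 1.1442e+00 × 0.71 = 0.8124.
θ_2 = arcsin 0.8124 = 54.33°.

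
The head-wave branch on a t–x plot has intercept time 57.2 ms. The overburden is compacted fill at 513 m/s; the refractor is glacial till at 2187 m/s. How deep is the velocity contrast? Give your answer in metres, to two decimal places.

15.09 m

θ_c = arcsin(513/2187) = 13.57°; cos θ_c = 0.9721.
tᵢ = 2h cos θ_c/V₁ ⇒ h = tᵢ·V₁/(2 cos θ_c) = 0.0572·513/(2·0.9721) = 15.09 m.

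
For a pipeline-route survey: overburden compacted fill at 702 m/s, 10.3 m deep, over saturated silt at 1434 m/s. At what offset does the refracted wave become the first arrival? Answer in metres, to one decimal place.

x_cross = 2h·√((V₂+V₁)/(V₂−V₁)).
(V₂+V₁)/(V₂−V₁) = (1434+702)/(1434−702) = 2.9180; √ = 1.7082.
x_cross = 2·10.3·1.7082 = 35.19 m.

35.2 m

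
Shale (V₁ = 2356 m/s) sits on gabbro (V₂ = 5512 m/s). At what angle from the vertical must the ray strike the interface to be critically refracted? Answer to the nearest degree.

25°

At critical incidence the refracted ray runs along the interface (θ₂ = 90°), so sin θ_c = V₁/V₂.
θ_c = arcsin(2356/5512) = arcsin 0.4274 = 25.30°.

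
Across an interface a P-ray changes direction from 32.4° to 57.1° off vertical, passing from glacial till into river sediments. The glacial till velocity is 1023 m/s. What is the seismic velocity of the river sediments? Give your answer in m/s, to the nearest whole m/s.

1603 m/s

Snell's law: sin 32.4°/V₁ = sin 57.1°/V₂.
V₂ = V₁·sin 57.1°/sin 32.4° = 1023 × 1.5670 = 1603.00 m/s.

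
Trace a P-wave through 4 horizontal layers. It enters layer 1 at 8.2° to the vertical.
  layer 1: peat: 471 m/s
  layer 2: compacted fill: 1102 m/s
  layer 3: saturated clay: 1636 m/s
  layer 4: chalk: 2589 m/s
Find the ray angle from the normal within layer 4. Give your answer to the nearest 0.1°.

51.6°

Ray parameter p = sin 8.2° / 471 = 3.0282e-04 s/m.
sin θ_4 = p·V_4 = 3.0282e-04 × 2589 = 0.7840.
θ_4 = 51.63° from the vertical.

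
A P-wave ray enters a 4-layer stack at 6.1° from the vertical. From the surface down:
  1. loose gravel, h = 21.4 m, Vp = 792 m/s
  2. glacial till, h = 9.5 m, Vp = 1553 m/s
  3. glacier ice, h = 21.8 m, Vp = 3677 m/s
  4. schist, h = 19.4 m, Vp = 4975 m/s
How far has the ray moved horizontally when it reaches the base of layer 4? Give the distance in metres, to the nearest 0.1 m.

34.1 m

p = sin θ₁/V₁ = sin 6.1°/792 = 1.3417e-04 s/m is conserved through the stack.
Layer 1: θ = 6.10°; offset = 21.4·tan 6.10° = 2.287 m.
Layer 2: sin θ = p·1553 = 0.2084 → θ = 12.03°; offset = 9.5·tan 12.03° = 2.024 m.
Layer 3: sin θ = p·3677 = 0.4933 → θ = 29.56°; offset = 21.8·tan 29.56° = 12.364 m.
Layer 4: sin θ = p·4975 = 0.6675 → θ = 41.87°; offset = 19.4·tan 41.87° = 17.391 m.
Summing the layer offsets gives 34.067 m.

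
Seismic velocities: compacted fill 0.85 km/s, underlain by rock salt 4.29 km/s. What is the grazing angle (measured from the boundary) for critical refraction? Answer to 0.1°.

At critical incidence the refracted ray runs along the interface (θ₂ = 90°), so sin θ_c = V₁/V₂.
θ_c = arcsin(0.85/4.29) = arcsin 0.1981 = 11.43°.
Measured from the interface: 90° − 11.43° = 78.57°.

78.6°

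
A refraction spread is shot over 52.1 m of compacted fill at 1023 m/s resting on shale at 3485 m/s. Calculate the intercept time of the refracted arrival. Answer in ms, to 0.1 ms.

97.4 ms

tᵢ = 2h·√(V₂²−V₁²)/(V₁V₂).
√(V₂²−V₁²) = √(3485²−1023²) = 3331.5 m/s.
tᵢ = 2·52.1·3331.5/(1023·3485) = 0.09737 s.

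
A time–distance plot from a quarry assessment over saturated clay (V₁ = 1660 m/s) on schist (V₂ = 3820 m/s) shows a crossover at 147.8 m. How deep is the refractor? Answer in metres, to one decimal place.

46.4 m

x_cross = 2h·√((V₂+V₁)/(V₂−V₁)) → h = x_cross / (2·√((V₂+V₁)/(V₂−V₁))).
√((V₂+V₁)/(V₂−V₁)) = √((3820+1660)/(3820−1660)) = 1.5928.
h = 147.8 / (2·1.5928) = 46.40 m.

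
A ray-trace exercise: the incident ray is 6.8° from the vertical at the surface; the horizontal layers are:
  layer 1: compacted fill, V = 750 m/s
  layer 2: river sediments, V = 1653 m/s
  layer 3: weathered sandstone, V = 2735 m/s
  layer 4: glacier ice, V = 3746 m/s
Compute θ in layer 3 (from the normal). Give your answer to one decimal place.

Ray parameter p = sin 6.8° / 750 = 1.5787e-04 s/m.
sin θ_3 = p·V_3 = 1.5787e-04 × 2735 = 0.4318.
θ_3 = 25.58° from the vertical.

25.6°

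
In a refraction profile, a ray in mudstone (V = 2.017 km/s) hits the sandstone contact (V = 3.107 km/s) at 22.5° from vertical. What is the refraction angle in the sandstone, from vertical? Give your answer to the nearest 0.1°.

Snell's law: sin θ₂ = (V₂/V₁)·sin θ₁ = (3.107/2.017)·sin 22.5° = 0.5895.
θ₂ = sin⁻¹(0.5895) = 36.12° (from vertical).

36.1°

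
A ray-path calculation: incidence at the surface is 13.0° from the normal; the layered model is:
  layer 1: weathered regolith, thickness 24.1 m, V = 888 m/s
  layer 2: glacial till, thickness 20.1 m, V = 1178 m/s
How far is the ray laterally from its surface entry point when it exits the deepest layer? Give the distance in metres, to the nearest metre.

Apply Snell's law at each interface; in layer i the horizontal offset is hᵢ·tan θᵢ.
Layer 1: θ = 13.00°; offset = 24.1·tan 13.00° = 5.564 m.
Layer 2: sin θ = 1178·sin 13.0°/888 = 0.2984, θ = 17.36°; offset = 20.1·tan 17.36° = 6.284 m.
Total horizontal offset = 11.848 m.

12 m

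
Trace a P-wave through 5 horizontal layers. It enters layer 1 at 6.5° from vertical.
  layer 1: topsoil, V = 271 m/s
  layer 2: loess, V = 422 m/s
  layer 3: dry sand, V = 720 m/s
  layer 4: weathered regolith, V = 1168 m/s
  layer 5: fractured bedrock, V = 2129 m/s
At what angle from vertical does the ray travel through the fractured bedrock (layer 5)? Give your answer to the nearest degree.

63°

Ray parameter p = sin 6.5° / 271 = 4.1772e-04 s/m.
sin θ_5 = p·V_5 = 4.1772e-04 × 2129 = 0.8893.
θ_5 = 62.79° from the vertical.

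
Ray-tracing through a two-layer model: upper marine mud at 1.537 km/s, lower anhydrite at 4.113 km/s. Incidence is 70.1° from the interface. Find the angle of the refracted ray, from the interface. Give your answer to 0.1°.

Angle from the normal: 90° − 70.1° = 19.9°.
sin θ₁/V₁ = sin θ₂/V₂ ⇒ sin θ₂ = 4.113·sin 19.9°/1.537 = 4.113·0.3404/1.537 = 0.9109.
θ₂ = sin⁻¹(0.9109) = 65.62° (from vertical).
From the interface: 90° − 65.62° = 24.38°.

24.4°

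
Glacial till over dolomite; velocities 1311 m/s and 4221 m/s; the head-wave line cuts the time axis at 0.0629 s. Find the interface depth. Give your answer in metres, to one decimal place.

43.4 m

h = tᵢ·V₁·V₂ / (2·√(V₂²−V₁²)).
√(V₂²−V₁²) = √(4221² − 1311²) = 4012.2 m/s.
h = 0.0629 s × 1311 × 4221 / (2 × 4012.2) = 43.38 m.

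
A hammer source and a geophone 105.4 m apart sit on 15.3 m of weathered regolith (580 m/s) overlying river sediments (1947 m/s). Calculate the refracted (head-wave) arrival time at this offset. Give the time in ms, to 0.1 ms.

104.5 ms

θ_c = arcsin(V₁/V₂) = arcsin(580/1947) = 17.33°, cos θ_c = 0.9546.
Intercept time tᵢ = 2h cos θ_c / V₁ = 2·15.3·0.9546/580 = 0.05036 s.
t = x/V₂ + tᵢ = 105.4/1947 + 0.05036 = 0.10450 s.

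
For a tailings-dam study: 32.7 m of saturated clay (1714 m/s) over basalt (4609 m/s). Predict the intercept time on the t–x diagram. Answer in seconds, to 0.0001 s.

tᵢ = 2h·√(V₂²−V₁²)/(V₁V₂).
√(V₂²−V₁²) = √(4609²−1714²) = 4278.4 m/s.
tᵢ = 2·32.7·4278.4/(1714·4609) = 0.03542 s.

0.0354 s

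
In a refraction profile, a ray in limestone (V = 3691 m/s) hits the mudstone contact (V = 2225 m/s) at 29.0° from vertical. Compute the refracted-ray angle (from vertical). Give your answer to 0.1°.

17.0°

sin θ₁/V₁ = sin θ₂/V₂ ⇒ sin θ₂ = 2225·sin 29.0°/3691 = 2225·0.4848/3691 = 0.2923.
θ₂ = arcsin 0.2923 = 16.99° from the normal.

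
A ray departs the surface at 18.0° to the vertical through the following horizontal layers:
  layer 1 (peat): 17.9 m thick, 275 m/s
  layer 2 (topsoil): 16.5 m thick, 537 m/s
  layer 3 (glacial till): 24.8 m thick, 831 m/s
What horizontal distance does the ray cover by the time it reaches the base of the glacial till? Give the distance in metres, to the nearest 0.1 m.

83.0 m

Ray parameter p = sin 18.0° / 275 m/s = 1.1237e-03 s/m.
Layer 1: θ = 18.00°; offset = 17.9·tan 18.00° = 5.816 m.
Layer 2: sin θ = p·537 = 0.6034 → θ = 37.12°; offset = 16.5·tan 37.12° = 12.486 m.
Layer 3: sin θ = p·831 = 0.9338 → θ = 69.03°; offset = 24.8·tan 69.03° = 64.721 m.
Σ offsets = 83.023 m.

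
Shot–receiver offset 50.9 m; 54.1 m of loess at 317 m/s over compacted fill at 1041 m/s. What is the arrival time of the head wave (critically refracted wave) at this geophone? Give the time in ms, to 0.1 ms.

374.0 ms

t = x/V₂ + 2h·√(V₂²−V₁²)/(V₁V₂).
√(V₂²−V₁²) = √(1041²−317²) = 991.6 m/s; delay term = 2·54.1·991.6/(317·1041) = 0.32511 s.
t = 50.9/1041 + 0.32511 = 0.37401 s.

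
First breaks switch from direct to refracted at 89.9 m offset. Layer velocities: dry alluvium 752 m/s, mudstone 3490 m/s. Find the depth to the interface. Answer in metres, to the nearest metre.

36 m

h = (x_cross/2)·√((V₂−V₁)/(V₂+V₁)).
(V₂−V₁)/(V₂+V₁) = (3490−752)/(3490+752) = 0.6455; √ = 0.8034.
h = (89.9/2)·0.8034 = 36.11 m.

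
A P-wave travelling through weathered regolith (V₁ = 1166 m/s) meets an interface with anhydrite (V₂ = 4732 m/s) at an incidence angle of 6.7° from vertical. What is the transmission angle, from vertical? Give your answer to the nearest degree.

28°

Snell's law: sin θ₂ = (V₂/V₁)·sin θ₁ = (4732/1166)·sin 6.7° = 0.4735.
θ₂ = arcsin 0.4735 = 28.26° from the normal.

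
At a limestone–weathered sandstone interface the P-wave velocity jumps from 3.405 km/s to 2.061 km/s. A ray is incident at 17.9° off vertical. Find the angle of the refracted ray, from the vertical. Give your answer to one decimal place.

Snell's law: sin θ₂ = (V₂/V₁)·sin θ₁ = (2.061/3.405)·sin 17.9° = 0.1860.
θ₂ = sin⁻¹(0.1860) = 10.72° (from vertical).

10.7°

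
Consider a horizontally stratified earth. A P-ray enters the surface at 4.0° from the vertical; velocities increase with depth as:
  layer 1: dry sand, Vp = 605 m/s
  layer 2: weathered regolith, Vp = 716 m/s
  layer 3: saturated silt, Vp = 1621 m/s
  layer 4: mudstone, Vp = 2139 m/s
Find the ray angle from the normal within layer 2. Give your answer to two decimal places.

4.74°

Snell's law across each interface conserves sin θ / V, so sin θ_2 = V_2·sin θ₁/V₁.
sin θ_2 = 716 × sin 4.0° / 605 = 0.0826.
θ_2 = 4.74° from the vertical.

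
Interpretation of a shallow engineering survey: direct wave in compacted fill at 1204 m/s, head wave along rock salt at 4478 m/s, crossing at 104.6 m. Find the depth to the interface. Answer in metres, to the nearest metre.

40 m

h = (x_cross/2)·√((V₂−V₁)/(V₂+V₁)).
(V₂−V₁)/(V₂+V₁) = (4478−1204)/(4478+1204) = 0.5762; √ = 0.7591.
h = (104.6/2)·0.7591 = 39.70 m.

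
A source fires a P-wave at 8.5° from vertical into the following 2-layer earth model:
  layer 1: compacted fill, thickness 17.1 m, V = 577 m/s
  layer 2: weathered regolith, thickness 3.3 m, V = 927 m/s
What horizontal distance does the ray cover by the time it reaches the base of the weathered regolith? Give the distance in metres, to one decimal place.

3.4 m

Ray parameter p = sin 8.5° / 577 m/s = 2.5617e-04 s/m.
Layer 1: θ = 8.50°; offset = 17.1·tan 8.50° = 2.556 m.
Layer 2: sin θ = p·927 = 0.2375 → θ = 13.74°; offset = 3.3·tan 13.74° = 0.807 m.
Σ offsets = 3.362 m.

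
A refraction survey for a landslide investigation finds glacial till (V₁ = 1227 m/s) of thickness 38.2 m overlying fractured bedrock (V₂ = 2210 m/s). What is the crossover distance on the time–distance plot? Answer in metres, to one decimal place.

142.9 m

θ_c = arcsin(1227/2210) = 33.72°, so cos θ_c = 0.8317 and tᵢ = 2h cos θ_c/V₁ = 0.0518 s.
At crossover x/V₁ = x/V₂ + tᵢ ⇒ x = tᵢ/(1/V₁ − 1/V₂) = 0.05179/(8.1500e-04 − 4.5249e-04) = 142.86 m.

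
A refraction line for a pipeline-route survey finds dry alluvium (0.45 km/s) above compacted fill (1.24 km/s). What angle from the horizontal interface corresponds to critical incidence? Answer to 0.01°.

At critical incidence the refracted ray runs along the interface (θ₂ = 90°), so sin θ_c = V₁/V₂.
θ_c = arcsin(0.45/1.24) = arcsin 0.3629 = 21.28°.
Measured from the interface: 90° − 21.28° = 68.72°.

68.72°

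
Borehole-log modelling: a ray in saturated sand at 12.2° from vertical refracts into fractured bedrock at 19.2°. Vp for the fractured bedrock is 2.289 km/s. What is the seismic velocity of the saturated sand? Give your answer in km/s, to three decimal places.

Snell's law: sin 12.2°/V₁ = sin 19.2°/V₂.
V₁ = V₂·sin 12.2°/sin 19.2° = 2.289 × 0.6426 = 1.471 km/s.

1.471 km/s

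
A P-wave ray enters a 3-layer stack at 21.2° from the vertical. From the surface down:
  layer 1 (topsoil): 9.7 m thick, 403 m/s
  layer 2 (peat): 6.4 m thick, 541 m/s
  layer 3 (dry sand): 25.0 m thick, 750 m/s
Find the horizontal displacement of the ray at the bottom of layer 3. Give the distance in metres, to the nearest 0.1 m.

30.1 m

Apply Snell's law at each interface; in layer i the horizontal offset is hᵢ·tan θᵢ.
Layer 1: θ = 21.20°; offset = 9.7·tan 21.20° = 3.762 m.
Layer 2: sin θ = 541·sin 21.2°/403 = 0.4855, θ = 29.04°; offset = 6.4·tan 29.04° = 3.554 m.
Layer 3: sin θ = 750·sin 21.2°/403 = 0.6730, θ = 42.30°; offset = 25.0·tan 42.30° = 22.747 m.
Total horizontal offset = 30.064 m.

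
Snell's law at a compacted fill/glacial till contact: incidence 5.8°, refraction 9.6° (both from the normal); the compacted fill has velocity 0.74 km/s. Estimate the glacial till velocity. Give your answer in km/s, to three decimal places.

sin 5.8° = 0.1011; sin 9.6° = 0.1668.
V₂ = V₁·(sin θ₂/sin θ₁) = 0.74·(0.1668/0.1011) = 1.221 km/s.

1.221 km/s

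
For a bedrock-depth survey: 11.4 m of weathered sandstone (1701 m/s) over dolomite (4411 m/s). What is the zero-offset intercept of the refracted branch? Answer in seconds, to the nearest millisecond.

0.012 s

tᵢ = 2h·√(V₂²−V₁²)/(V₁V₂).
√(V₂²−V₁²) = √(4411²−1701²) = 4069.8 m/s.
tᵢ = 2·11.4·4069.8/(1701·4411) = 0.01237 s.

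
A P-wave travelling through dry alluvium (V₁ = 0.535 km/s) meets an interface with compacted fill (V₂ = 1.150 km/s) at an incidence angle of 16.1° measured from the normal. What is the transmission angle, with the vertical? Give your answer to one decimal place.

36.6°

Snell's law: sin θ₂ = (V₂/V₁)·sin θ₁ = (1.150/0.535)·sin 16.1° = 0.5961.
θ₂ = arcsin 0.5961 = 36.59° from the normal.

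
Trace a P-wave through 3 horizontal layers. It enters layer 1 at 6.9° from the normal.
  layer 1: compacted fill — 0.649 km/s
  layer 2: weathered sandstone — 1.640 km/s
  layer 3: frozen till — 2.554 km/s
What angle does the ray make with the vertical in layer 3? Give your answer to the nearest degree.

28°

Snell's law across each interface conserves sin θ / V, so sin θ_3 = V_3·sin θ₁/V₁.
sin θ_3 = 2.554 × sin 6.9° / 0.649 = 0.4728.
θ_3 = arcsin 0.4728 = 28.21°.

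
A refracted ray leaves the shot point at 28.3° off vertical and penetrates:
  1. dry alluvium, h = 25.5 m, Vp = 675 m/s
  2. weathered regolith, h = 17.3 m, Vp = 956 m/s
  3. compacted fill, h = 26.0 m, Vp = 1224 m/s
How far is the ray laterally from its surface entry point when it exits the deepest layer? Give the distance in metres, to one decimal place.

73.2 m

Ray parameter p = sin 28.3° / 675 m/s = 7.0235e-04 s/m.
Layer 1: θ = 28.30°; offset = 25.5·tan 28.30° = 13.730 m.
Layer 2: sin θ = p·956 = 0.6714 → θ = 42.18°; offset = 17.3·tan 42.18° = 15.675 m.
Layer 3: sin θ = p·1224 = 0.8597 → θ = 59.28°; offset = 26.0·tan 59.28° = 43.755 m.
Σ offsets = 73.161 m.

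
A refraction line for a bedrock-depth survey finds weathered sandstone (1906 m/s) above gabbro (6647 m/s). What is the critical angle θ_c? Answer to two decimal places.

16.66°

Critical incidence: sin θ_c = V₁/V₂ = 1906/6647 = 0.2867.
θ_c = arcsin 0.2867 = 16.66°.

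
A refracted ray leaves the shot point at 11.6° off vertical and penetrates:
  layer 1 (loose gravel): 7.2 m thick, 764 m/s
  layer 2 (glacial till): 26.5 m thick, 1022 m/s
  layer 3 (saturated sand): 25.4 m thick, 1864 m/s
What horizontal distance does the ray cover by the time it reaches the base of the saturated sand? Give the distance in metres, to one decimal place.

Ray parameter p = sin 11.6° / 764 m/s = 2.6319e-04 s/m.
Layer 1: θ = 11.60°; offset = 7.2·tan 11.60° = 1.478 m.
Layer 2: sin θ = p·1022 = 0.2690 → θ = 15.60°; offset = 26.5·tan 15.60° = 7.401 m.
Layer 3: sin θ = p·1864 = 0.4906 → θ = 29.38°; offset = 25.4·tan 29.38° = 14.300 m.
Summing the layer offsets gives 23.179 m.

23.2 m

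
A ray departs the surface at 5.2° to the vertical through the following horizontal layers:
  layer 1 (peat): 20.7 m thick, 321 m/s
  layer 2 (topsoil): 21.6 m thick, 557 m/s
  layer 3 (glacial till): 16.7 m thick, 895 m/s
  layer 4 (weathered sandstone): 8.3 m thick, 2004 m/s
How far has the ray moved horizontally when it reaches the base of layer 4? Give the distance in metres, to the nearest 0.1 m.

15.4 m

Apply Snell's law at each interface; in layer i the horizontal offset is hᵢ·tan θᵢ.
Layer 1: θ = 5.20°; offset = 20.7·tan 5.20° = 1.884 m.
Layer 2: sin θ = 557·sin 5.2°/321 = 0.1573, θ = 9.05°; offset = 21.6·tan 9.05° = 3.440 m.
Layer 3: sin θ = 895·sin 5.2°/321 = 0.2527, θ = 14.64°; offset = 16.7·tan 14.64° = 4.362 m.
Layer 4: sin θ = 2004·sin 5.2°/321 = 0.5658, θ = 34.46°; offset = 8.3·tan 34.46° = 5.696 m.
Σ offsets = 15.381 m.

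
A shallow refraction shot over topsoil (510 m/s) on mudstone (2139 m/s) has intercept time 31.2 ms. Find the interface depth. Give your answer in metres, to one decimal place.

θ_c = arcsin(510/2139) = 13.79°; cos θ_c = 0.9712.
tᵢ = 2h cos θ_c/V₁ ⇒ h = tᵢ·V₁/(2 cos θ_c) = 0.0312·510/(2·0.9712) = 8.19 m.

8.2 m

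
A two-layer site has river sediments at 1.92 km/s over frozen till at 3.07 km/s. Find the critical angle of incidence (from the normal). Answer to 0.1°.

38.7°

Critical incidence: sin θ_c = V₁/V₂ = 1.92/3.07 = 0.6254.
θ_c = arcsin 0.6254 = 38.71°.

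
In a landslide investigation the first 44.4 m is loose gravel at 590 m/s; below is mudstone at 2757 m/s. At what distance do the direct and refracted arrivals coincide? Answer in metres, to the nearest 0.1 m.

θ_c = arcsin(590/2757) = 12.36°, so cos θ_c = 0.9768 and tᵢ = 2h cos θ_c/V₁ = 0.1470 s.
At crossover x/V₁ = x/V₂ + tᵢ ⇒ x = tᵢ/(1/V₁ − 1/V₂) = 0.14702/(1.6949e-03 − 3.6271e-04) = 110.36 m.

110.4 m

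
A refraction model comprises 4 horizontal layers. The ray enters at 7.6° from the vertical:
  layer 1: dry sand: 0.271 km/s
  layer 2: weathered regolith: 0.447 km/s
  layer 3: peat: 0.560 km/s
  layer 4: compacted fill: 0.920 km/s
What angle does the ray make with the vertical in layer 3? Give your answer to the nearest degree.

Ray parameter p = sin 7.6° / 0.271 = 4.8803e-01 s/km.
sin θ_3 = p·V_3 = 4.8803e-01 × 0.560 = 0.2733.
θ_3 = 15.86° from the vertical.

16°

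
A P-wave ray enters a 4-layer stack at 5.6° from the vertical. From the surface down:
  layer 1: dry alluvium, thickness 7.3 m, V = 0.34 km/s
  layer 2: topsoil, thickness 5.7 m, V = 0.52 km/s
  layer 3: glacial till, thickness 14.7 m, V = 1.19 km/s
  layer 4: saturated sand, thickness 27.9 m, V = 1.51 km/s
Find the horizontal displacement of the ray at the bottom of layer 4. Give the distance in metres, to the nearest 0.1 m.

20.3 m

p = sin θ₁/V₁ = sin 5.6°/0.34 = 2.8701e-01 s/km is conserved through the stack.
Layer 1: θ = 5.60°; offset = 7.3·tan 5.60° = 0.716 m.
Layer 2: sin θ = p·0.52 = 0.1492 → θ = 8.58°; offset = 5.7·tan 8.58° = 0.860 m.
Layer 3: sin θ = p·1.19 = 0.3415 → θ = 19.97°; offset = 14.7·tan 19.97° = 5.342 m.
Layer 4: sin θ = p·1.51 = 0.4334 → θ = 25.68°; offset = 27.9·tan 25.68° = 13.417 m.
Summing the layer offsets gives 20.335 m.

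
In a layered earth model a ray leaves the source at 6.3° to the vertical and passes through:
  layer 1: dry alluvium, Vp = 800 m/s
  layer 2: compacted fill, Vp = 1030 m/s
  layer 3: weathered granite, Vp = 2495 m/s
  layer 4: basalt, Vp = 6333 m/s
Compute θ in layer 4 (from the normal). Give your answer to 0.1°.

Snell's law across each interface conserves sin θ / V, so sin θ_4 = V_4·sin θ₁/V₁.
sin θ_4 = 6333 × sin 6.3° / 800 = 0.8687.
θ_4 = 60.31° from the vertical.

60.3°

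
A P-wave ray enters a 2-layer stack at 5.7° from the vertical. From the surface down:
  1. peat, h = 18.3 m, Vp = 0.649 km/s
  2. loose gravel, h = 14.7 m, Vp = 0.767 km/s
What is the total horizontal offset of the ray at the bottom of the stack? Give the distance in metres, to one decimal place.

p = sin θ₁/V₁ = sin 5.7°/0.649 = 1.5304e-01 s/km is conserved through the stack.
Layer 1: θ = 5.70°; offset = 18.3·tan 5.70° = 1.827 m.
Layer 2: sin θ = p·0.767 = 0.1174 → θ = 6.74°; offset = 14.7·tan 6.74° = 1.737 m.
Σ offsets = 3.564 m.

3.6 m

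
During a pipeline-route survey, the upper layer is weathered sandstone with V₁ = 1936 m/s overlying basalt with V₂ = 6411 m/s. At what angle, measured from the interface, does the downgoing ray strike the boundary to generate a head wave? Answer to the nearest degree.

Critical incidence: sin θ_c = V₁/V₂ = 1936/6411 = 0.3020.
θ_c = arcsin 0.3020 = 17.58°.
Measured from the interface: 90° − 17.58° = 72.42°.

72°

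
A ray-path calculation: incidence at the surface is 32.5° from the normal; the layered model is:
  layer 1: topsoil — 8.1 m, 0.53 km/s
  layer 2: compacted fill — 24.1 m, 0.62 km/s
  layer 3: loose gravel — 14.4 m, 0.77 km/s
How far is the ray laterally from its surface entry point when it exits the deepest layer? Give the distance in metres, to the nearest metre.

p = sin θ₁/V₁ = sin 32.5°/0.53 = 1.0138e+00 s/km is conserved through the stack.
Layer 1: θ = 32.50°; offset = 8.1·tan 32.50° = 5.160 m.
Layer 2: sin θ = p·0.62 = 0.6285 → θ = 38.94°; offset = 24.1·tan 38.94° = 19.476 m.
Layer 3: sin θ = p·0.77 = 0.7806 → θ = 51.32°; offset = 14.4·tan 51.32° = 17.984 m.
Total horizontal offset = 42.620 m.

43 m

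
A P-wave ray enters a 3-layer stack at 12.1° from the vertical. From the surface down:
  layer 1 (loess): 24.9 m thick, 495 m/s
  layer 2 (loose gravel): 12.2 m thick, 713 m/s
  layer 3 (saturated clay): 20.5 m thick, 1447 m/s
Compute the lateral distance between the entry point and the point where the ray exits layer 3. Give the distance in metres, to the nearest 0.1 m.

Apply Snell's law at each interface; in layer i the horizontal offset is hᵢ·tan θᵢ.
Layer 1: θ = 12.10°; offset = 24.9·tan 12.10° = 5.338 m.
Layer 2: sin θ = 713·sin 12.1°/495 = 0.3019, θ = 17.57°; offset = 12.2·tan 17.57° = 3.864 m.
Layer 3: sin θ = 1447·sin 12.1°/495 = 0.6128, θ = 37.79°; offset = 20.5·tan 37.79° = 15.895 m.
Summing the layer offsets gives 25.098 m.

25.1 m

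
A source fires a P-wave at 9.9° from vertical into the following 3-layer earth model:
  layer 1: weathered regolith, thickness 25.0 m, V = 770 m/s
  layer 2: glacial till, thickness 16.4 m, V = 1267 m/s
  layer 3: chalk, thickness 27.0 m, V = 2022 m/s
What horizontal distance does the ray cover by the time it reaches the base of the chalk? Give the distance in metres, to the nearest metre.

Ray parameter p = sin 9.9° / 770 m/s = 2.2328e-04 s/m.
Layer 1: θ = 9.90°; offset = 25.0·tan 9.90° = 4.363 m.
Layer 2: sin θ = p·1267 = 0.2829 → θ = 16.43°; offset = 16.4·tan 16.43° = 4.837 m.
Layer 3: sin θ = p·2022 = 0.4515 → θ = 26.84°; offset = 27.0·tan 26.84° = 13.662 m.
Total horizontal offset = 22.862 m.

23 m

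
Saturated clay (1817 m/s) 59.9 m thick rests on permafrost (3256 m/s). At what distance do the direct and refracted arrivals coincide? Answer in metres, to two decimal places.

θ_c = arcsin(1817/3256) = 33.92°, so cos θ_c = 0.8298 and tᵢ = 2h cos θ_c/V₁ = 0.0547 s.
At crossover x/V₁ = x/V₂ + tᵢ ⇒ x = tᵢ/(1/V₁ − 1/V₂) = 0.05471/(5.5036e-04 − 3.0713e-04) = 224.94 m.

224.94 m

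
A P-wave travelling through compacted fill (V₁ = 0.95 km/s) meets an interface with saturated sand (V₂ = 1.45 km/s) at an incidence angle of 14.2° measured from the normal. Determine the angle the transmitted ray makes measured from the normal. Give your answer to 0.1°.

Snell's law: sin θ₂ = (V₂/V₁)·sin θ₁ = (1.45/0.95)·sin 14.2° = 0.3744.
θ₂ = arcsin 0.3744 = 21.99° from the normal.

22.0°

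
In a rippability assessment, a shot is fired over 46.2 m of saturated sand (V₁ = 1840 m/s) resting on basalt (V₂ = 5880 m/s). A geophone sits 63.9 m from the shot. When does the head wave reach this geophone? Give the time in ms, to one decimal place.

θ_c = arcsin(V₁/V₂) = arcsin(1840/5880) = 18.24°, cos θ_c = 0.9498.
Intercept time tᵢ = 2h cos θ_c / V₁ = 2·46.2·0.9498/1840 = 0.04770 s.
t = x/V₂ + tᵢ = 63.9/5880 + 0.04770 = 0.05856 s.

58.6 ms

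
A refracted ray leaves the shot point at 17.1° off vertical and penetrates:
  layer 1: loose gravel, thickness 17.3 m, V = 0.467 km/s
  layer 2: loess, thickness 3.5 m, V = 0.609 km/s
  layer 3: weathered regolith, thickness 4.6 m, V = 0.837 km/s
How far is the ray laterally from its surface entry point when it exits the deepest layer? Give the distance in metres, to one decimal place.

9.6 m

p = sin θ₁/V₁ = sin 17.1°/0.467 = 6.2964e-01 s/km is conserved through the stack.
Layer 1: θ = 17.10°; offset = 17.3·tan 17.10° = 5.322 m.
Layer 2: sin θ = p·0.609 = 0.3834 → θ = 22.55°; offset = 3.5·tan 22.55° = 1.453 m.
Layer 3: sin θ = p·0.837 = 0.5270 → θ = 31.80°; offset = 4.6·tan 31.80° = 2.852 m.
Total horizontal offset = 9.628 m.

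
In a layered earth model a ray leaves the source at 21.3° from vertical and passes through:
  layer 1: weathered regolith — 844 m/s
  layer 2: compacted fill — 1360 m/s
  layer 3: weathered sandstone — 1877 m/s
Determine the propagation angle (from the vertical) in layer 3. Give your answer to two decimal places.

53.89°

Snell's law across each interface conserves sin θ / V, so sin θ_3 = V_3·sin θ₁/V₁.
sin θ_3 = 1877 × sin 21.3° / 844 = 0.8078.
θ_3 = 53.89° from the vertical.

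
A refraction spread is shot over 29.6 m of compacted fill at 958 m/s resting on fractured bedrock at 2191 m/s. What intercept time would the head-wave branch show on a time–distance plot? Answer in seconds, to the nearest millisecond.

0.056 s

θ_c = arcsin(V₁/V₂) = arcsin(958/2191) = 25.93°; cos θ_c = 0.8993.
tᵢ = 2h·cos θ_c / V₁ = 2·29.6·0.8993 / 958 = 0.05558 s.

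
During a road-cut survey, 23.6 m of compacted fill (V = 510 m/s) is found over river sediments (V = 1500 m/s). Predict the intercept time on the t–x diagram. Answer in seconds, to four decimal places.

θ_c = arcsin(V₁/V₂) = arcsin(510/1500) = 19.88°; cos θ_c = 0.9404.
tᵢ = 2h·cos θ_c / V₁ = 2·23.6·0.9404 / 510 = 0.08704 s.

0.0870 s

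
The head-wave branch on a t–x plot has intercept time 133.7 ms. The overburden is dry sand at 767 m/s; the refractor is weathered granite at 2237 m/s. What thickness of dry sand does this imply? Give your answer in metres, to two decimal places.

54.58 m

h = tᵢ·V₁·V₂ / (2·√(V₂²−V₁²)).
√(V₂²−V₁²) = √(2237² − 767²) = 2101.4 m/s.
h = 0.1337 s × 767 × 2237 / (2 × 2101.4) = 54.58 m.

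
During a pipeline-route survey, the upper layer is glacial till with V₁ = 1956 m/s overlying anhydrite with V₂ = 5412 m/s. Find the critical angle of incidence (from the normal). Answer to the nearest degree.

At critical incidence the refracted ray runs along the interface (θ₂ = 90°), so sin θ_c = V₁/V₂.
θ_c = arcsin(1956/5412) = arcsin 0.3614 = 21.19°.

21°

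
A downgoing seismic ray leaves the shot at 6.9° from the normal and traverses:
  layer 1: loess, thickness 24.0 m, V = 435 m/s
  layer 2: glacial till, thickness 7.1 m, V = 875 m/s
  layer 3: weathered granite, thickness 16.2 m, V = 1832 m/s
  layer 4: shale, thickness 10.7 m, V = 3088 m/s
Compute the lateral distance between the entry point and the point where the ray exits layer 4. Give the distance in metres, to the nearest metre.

Ray parameter p = sin 6.9° / 435 m/s = 2.7618e-04 s/m.
Layer 1: θ = 6.90°; offset = 24.0·tan 6.90° = 2.904 m.
Layer 2: sin θ = p·875 = 0.2417 → θ = 13.98°; offset = 7.1·tan 13.98° = 1.768 m.
Layer 3: sin θ = p·1832 = 0.5060 → θ = 30.39°; offset = 16.2·tan 30.39° = 9.503 m.
Layer 4: sin θ = p·3088 = 0.8528 → θ = 58.52°; offset = 10.7·tan 58.52° = 17.475 m.
Total horizontal offset = 31.650 m.

32 m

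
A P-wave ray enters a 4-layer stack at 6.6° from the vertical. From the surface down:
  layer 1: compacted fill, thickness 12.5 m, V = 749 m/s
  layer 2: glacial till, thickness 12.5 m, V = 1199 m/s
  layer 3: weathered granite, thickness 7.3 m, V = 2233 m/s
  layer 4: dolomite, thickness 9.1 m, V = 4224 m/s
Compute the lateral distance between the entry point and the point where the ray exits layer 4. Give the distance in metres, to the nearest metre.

14 m

Ray parameter p = sin 6.6° / 749 m/s = 1.5345e-04 s/m.
Layer 1: θ = 6.60°; offset = 12.5·tan 6.60° = 1.446 m.
Layer 2: sin θ = p·1199 = 0.1840 → θ = 10.60°; offset = 12.5·tan 10.60° = 2.340 m.
Layer 3: sin θ = p·2233 = 0.3427 → θ = 20.04°; offset = 7.3·tan 20.04° = 2.663 m.
Layer 4: sin θ = p·4224 = 0.6482 → θ = 40.41°; offset = 9.1·tan 40.41° = 7.746 m.
Summing the layer offsets gives 14.195 m.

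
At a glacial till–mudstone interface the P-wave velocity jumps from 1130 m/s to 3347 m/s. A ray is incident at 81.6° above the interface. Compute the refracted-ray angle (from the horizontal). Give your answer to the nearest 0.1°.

64.4°

Convert to the normal: θ₁ = 90° − 81.6° = 8.4°.
sin θ₁/V₁ = sin θ₂/V₂ ⇒ sin θ₂ = 3347·sin 8.4°/1130 = 3347·0.1461/1130 = 0.4327.
θ₂ = sin⁻¹(0.4327) = 25.64° (from vertical).
From the interface: 90° − 25.64° = 64.36°.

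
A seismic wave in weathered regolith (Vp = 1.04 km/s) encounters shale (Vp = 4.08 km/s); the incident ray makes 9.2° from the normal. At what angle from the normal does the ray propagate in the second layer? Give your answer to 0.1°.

38.8°

Snell's law: sin θ₂ = (V₂/V₁)·sin θ₁ = (4.08/1.04)·sin 9.2° = 0.6272.
θ₂ = arcsin 0.6272 = 38.85° from the normal.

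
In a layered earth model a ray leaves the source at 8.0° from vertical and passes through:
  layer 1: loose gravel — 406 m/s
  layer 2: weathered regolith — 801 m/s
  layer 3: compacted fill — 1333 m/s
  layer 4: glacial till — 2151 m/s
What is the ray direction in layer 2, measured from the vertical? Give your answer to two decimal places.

15.94°

Snell's law across each interface conserves sin θ / V, so sin θ_2 = V_2·sin θ₁/V₁.
sin θ_2 = 801 × sin 8.0° / 406 = 0.2746.
θ_2 = arcsin 0.2746 = 15.94°.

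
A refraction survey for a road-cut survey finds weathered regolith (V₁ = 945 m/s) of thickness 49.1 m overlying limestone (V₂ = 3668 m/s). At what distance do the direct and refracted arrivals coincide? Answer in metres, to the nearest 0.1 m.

127.8 m

x_cross = 2h·√((V₂+V₁)/(V₂−V₁)).
(V₂+V₁)/(V₂−V₁) = (3668+945)/(3668−945) = 1.6941; √ = 1.3016.
x_cross = 2·49.1·1.3016 = 127.81 m.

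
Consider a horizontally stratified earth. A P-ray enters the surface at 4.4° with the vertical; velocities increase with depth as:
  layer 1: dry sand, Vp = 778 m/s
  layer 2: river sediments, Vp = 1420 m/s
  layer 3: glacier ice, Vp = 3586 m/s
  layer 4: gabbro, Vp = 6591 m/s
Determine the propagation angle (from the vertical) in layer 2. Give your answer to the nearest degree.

8°

Ray parameter p = sin 4.4° / 778 = 9.8611e-05 s/m.
sin θ_2 = p·V_2 = 9.8611e-05 × 1420 = 0.1400.
θ_2 = arcsin 0.1400 = 8.05°.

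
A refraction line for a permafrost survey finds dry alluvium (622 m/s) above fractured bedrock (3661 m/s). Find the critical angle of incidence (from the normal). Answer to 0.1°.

9.8°

At critical incidence the refracted ray runs along the interface (θ₂ = 90°), so sin θ_c = V₁/V₂.
θ_c = arcsin(622/3661) = arcsin 0.1699 = 9.78°.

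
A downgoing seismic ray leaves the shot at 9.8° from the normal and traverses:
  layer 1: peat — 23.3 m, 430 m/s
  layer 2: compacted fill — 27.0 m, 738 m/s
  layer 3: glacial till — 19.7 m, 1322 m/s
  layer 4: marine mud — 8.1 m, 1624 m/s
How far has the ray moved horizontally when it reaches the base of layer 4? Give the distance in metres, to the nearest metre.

31 m

p = sin θ₁/V₁ = sin 9.8°/430 = 3.9584e-04 s/m is conserved through the stack.
Layer 1: θ = 9.80°; offset = 23.3·tan 9.80° = 4.025 m.
Layer 2: sin θ = p·738 = 0.2921 → θ = 16.99°; offset = 27.0·tan 16.99° = 8.247 m.
Layer 3: sin θ = p·1322 = 0.5233 → θ = 31.55°; offset = 19.7·tan 31.55° = 12.098 m.
Layer 4: sin θ = p·1624 = 0.6428 → θ = 40.00°; offset = 8.1·tan 40.00° = 6.798 m.
Σ offsets = 31.167 m.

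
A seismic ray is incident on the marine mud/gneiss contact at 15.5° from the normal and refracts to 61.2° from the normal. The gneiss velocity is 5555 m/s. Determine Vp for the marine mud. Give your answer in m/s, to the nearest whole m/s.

1694 m/s

sin 15.5° = 0.2672; sin 61.2° = 0.8763.
V₁ = V₂·(sin θ₁/sin θ₂) = 5555·(0.2672/0.8763) = 1694.05 m/s.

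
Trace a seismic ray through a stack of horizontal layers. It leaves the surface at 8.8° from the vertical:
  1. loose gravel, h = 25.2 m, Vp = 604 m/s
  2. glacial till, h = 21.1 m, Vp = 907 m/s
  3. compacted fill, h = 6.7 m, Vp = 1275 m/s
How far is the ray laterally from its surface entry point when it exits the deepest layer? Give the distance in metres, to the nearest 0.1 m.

11.2 m

p = sin θ₁/V₁ = sin 8.8°/604 = 2.5329e-04 s/m is conserved through the stack.
Layer 1: θ = 8.80°; offset = 25.2·tan 8.80° = 3.901 m.
Layer 2: sin θ = p·907 = 0.2297 → θ = 13.28°; offset = 21.1·tan 13.28° = 4.981 m.
Layer 3: sin θ = p·1275 = 0.3229 → θ = 18.84°; offset = 6.7·tan 18.84° = 2.286 m.
Σ offsets = 11.168 m.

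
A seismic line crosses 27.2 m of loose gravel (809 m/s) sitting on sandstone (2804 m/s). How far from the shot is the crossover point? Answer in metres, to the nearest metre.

73 m

θ_c = arcsin(809/2804) = 16.77°, so cos θ_c = 0.9575 and tᵢ = 2h cos θ_c/V₁ = 0.0644 s.
At crossover x/V₁ = x/V₂ + tᵢ ⇒ x = tᵢ/(1/V₁ − 1/V₂) = 0.06438/(1.2361e-03 − 3.5663e-04) = 73.21 m.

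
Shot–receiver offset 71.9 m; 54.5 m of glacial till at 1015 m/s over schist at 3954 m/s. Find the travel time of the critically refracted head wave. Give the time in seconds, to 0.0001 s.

t = x/V₂ + 2h·√(V₂²−V₁²)/(V₁V₂).
√(V₂²−V₁²) = √(3954²−1015²) = 3821.5 m/s; delay term = 2·54.5·3821.5/(1015·3954) = 0.10379 s.
t = 71.9/3954 + 0.10379 = 0.12197 s.

0.1220 s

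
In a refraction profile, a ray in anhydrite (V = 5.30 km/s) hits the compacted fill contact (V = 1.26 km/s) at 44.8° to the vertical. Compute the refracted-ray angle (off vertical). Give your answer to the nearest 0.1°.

sin θ₁/V₁ = sin θ₂/V₂ ⇒ sin θ₂ = 1.26·sin 44.8°/5.30 = 1.26·0.7046/5.30 = 0.1675.
θ₂ = sin⁻¹(0.1675) = 9.64° (from vertical).

9.6°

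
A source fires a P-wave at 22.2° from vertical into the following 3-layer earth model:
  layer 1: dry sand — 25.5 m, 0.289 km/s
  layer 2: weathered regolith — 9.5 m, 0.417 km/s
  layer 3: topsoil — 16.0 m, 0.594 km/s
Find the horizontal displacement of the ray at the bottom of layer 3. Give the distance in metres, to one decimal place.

36.3 m

Apply Snell's law at each interface; in layer i the horizontal offset is hᵢ·tan θᵢ.
Layer 1: θ = 22.20°; offset = 25.5·tan 22.20° = 10.406 m.
Layer 2: sin θ = 0.417·sin 22.2°/0.289 = 0.5452, θ = 33.04°; offset = 9.5·tan 33.04° = 6.178 m.
Layer 3: sin θ = 0.594·sin 22.2°/0.289 = 0.7766, θ = 50.95°; offset = 16.0·tan 50.95° = 19.723 m.
Σ offsets = 36.308 m.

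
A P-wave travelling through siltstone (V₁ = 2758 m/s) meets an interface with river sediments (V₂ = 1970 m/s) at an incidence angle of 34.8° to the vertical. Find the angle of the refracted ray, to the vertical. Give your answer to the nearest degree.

24°

Snell's law: sin θ₂ = (V₂/V₁)·sin θ₁ = (1970/2758)·sin 34.8° = 0.4077.
θ₂ = sin⁻¹(0.4077) = 24.06° (from vertical).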